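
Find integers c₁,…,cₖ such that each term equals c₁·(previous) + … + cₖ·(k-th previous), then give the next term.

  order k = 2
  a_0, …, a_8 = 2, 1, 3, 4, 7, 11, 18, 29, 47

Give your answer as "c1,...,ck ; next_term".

1,1 ; 76

  a_2 = 1·1 + 1·2 = 3
  a_3 = 1·3 + 1·1 = 4
  a_4 = 1·4 + 1·3 = 7
  a_5 = 1·7 + 1·4 = 11
  a_6 = 1·11 + 1·7 = 18
  a_7 = 1·18 + 1·11 = 29
  a_8 = 1·29 + 1·18 = 47
  a_9 = 1·47 + 1·29 = 76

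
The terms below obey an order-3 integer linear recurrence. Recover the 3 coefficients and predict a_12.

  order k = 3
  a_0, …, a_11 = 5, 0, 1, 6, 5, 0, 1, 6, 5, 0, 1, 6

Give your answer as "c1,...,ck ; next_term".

1,-1,1 ; 5

  a_3 = 1·1 + -1·0 + 1·5 = 6
  a_4 = 1·6 + -1·1 + 1·0 = 5
  a_5 = 1·5 + -1·6 + 1·1 = 0
  a_6 = 1·0 + -1·5 + 1·6 = 1
  a_7 = 1·1 + -1·0 + 1·5 = 6
  a_8 = 1·6 + -1·1 + 1·0 = 5
  a_9 = 1·5 + -1·6 + 1·1 = 0
  a_10 = 1·0 + -1·5 + 1·6 = 1
  a_11 = 1·1 + -1·0 + 1·5 = 6
  a_12 = 1·6 + -1·1 + 1·0 = 5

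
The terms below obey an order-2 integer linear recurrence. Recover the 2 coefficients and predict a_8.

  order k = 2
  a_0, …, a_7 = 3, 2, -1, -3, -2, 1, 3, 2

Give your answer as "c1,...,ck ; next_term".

  a_2 = 1·2 + -1·3 = -1
  a_3 = 1·-1 + -1·2 = -3
  a_4 = 1·-3 + -1·-1 = -2
  a_5 = 1·-2 + -1·-3 = 1
  a_6 = 1·1 + -1·-2 = 3
  a_7 = 1·3 + -1·1 = 2
  a_8 = 1·2 + -1·3 = -1

1,-1 ; -1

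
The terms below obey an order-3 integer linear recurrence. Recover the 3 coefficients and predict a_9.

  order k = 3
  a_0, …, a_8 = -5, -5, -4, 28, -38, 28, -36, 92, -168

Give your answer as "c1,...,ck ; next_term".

-2,-2,-2 ; 224

  a_3 = -2·-4 + -2·-5 + -2·-5 = 28
  a_4 = -2·28 + -2·-4 + -2·-5 = -38
  a_5 = -2·-38 + -2·28 + -2·-4 = 28
  a_6 = -2·28 + -2·-38 + -2·28 = -36
  a_7 = -2·-36 + -2·28 + -2·-38 = 92
  a_8 = -2·92 + -2·-36 + -2·28 = -168
  a_9 = -2·-168 + -2·92 + -2·-36 = 224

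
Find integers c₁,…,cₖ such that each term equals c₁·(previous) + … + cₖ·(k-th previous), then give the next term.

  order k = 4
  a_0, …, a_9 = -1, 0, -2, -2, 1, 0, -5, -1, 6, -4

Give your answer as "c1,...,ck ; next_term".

0,-1,1,1 ; -12

  a_4 = 0·-2 + -1·-2 + 1·0 + 1·-1 = 1
  a_5 = 0·1 + -1·-2 + 1·-2 + 1·0 = 0
  a_6 = 0·0 + -1·1 + 1·-2 + 1·-2 = -5
  a_7 = 0·-5 + -1·0 + 1·1 + 1·-2 = -1
  a_8 = 0·-1 + -1·-5 + 1·0 + 1·1 = 6
  a_9 = 0·6 + -1·-1 + 1·-5 + 1·0 = -4
  a_10 = 0·-4 + -1·6 + 1·-1 + 1·-5 = -12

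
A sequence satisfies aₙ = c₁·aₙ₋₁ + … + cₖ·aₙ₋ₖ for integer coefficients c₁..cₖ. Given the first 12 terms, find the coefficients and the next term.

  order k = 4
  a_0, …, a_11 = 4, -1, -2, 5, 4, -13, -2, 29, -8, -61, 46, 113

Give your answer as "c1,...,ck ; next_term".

-1,-2,-1,1 ; -152

  a_4 = -1·5 + -2·-2 + -1·-1 + 1·4 = 4
  a_5 = -1·4 + -2·5 + -1·-2 + 1·-1 = -13
  a_6 = -1·-13 + -2·4 + -1·5 + 1·-2 = -2
  a_7 = -1·-2 + -2·-13 + -1·4 + 1·5 = 29
  a_8 = -1·29 + -2·-2 + -1·-13 + 1·4 = -8
  a_9 = -1·-8 + -2·29 + -1·-2 + 1·-13 = -61
  a_10 = -1·-61 + -2·-8 + -1·29 + 1·-2 = 46
  a_11 = -1·46 + -2·-61 + -1·-8 + 1·29 = 113
  a_12 = -1·113 + -2·46 + -1·-61 + 1·-8 = -152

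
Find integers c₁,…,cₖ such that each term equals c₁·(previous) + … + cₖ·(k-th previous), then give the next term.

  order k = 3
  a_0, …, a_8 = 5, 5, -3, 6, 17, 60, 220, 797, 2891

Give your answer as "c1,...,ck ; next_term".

3,2,1 ; 10487

  a_3 = 3·-3 + 2·5 + 1·5 = 6
  a_4 = 3·6 + 2·-3 + 1·5 = 17
  a_5 = 3·17 + 2·6 + 1·-3 = 60
  a_6 = 3·60 + 2·17 + 1·6 = 220
  a_7 = 3·220 + 2·60 + 1·17 = 797
  a_8 = 3·797 + 2·220 + 1·60 = 2891
  a_9 = 3·2891 + 2·797 + 1·220 = 10487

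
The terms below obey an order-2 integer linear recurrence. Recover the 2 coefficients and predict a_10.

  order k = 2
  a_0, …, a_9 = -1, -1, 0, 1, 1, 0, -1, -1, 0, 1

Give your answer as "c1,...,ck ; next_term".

  a_2 = 1·-1 + -1·-1 = 0
  a_3 = 1·0 + -1·-1 = 1
  a_4 = 1·1 + -1·0 = 1
  a_5 = 1·1 + -1·1 = 0
  a_6 = 1·0 + -1·1 = -1
  a_7 = 1·-1 + -1·0 = -1
  a_8 = 1·-1 + -1·-1 = 0
  a_9 = 1·0 + -1·-1 = 1
  a_10 = 1·1 + -1·0 = 1

1,-1 ; 1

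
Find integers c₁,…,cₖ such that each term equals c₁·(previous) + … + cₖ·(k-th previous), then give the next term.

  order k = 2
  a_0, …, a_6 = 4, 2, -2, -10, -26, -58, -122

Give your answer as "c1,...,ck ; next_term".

3,-2 ; -250

  a_2 = 3·2 + -2·4 = -2
  a_3 = 3·-2 + -2·2 = -10
  a_4 = 3·-10 + -2·-2 = -26
  a_5 = 3·-26 + -2·-10 = -58
  a_6 = 3·-58 + -2·-26 = -122
  a_7 = 3·-122 + -2·-58 = -250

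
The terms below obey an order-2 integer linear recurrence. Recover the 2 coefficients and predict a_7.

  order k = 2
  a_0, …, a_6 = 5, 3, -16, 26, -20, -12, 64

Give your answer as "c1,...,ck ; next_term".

-2,-2 ; -104

  a_2 = -2·3 + -2·5 = -16
  a_3 = -2·-16 + -2·3 = 26
  a_4 = -2·26 + -2·-16 = -20
  a_5 = -2·-20 + -2·26 = -12
  a_6 = -2·-12 + -2·-20 = 64
  a_7 = -2·64 + -2·-12 = -104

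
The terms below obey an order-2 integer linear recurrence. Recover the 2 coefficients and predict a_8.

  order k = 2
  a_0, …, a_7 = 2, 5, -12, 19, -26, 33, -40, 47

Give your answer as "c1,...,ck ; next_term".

  a_2 = -2·5 + -1·2 = -12
  a_3 = -2·-12 + -1·5 = 19
  a_4 = -2·19 + -1·-12 = -26
  a_5 = -2·-26 + -1·19 = 33
  a_6 = -2·33 + -1·-26 = -40
  a_7 = -2·-40 + -1·33 = 47
  a_8 = -2·47 + -1·-40 = -54

-2,-1 ; -54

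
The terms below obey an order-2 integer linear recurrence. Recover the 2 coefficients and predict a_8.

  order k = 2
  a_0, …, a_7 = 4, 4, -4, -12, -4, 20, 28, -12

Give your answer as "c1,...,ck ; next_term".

1,-2 ; -68

  a_2 = 1·4 + -2·4 = -4
  a_3 = 1·-4 + -2·4 = -12
  a_4 = 1·-12 + -2·-4 = -4
  a_5 = 1·-4 + -2·-12 = 20
  a_6 = 1·20 + -2·-4 = 28
  a_7 = 1·28 + -2·20 = -12
  a_8 = 1·-12 + -2·28 = -68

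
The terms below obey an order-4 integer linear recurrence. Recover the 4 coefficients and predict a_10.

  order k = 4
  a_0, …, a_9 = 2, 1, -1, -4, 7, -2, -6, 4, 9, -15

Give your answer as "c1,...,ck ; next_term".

  a_4 = -1·-4 + -1·-1 + 0·1 + 1·2 = 7
  a_5 = -1·7 + -1·-4 + 0·-1 + 1·1 = -2
  a_6 = -1·-2 + -1·7 + 0·-4 + 1·-1 = -6
  a_7 = -1·-6 + -1·-2 + 0·7 + 1·-4 = 4
  a_8 = -1·4 + -1·-6 + 0·-2 + 1·7 = 9
  a_9 = -1·9 + -1·4 + 0·-6 + 1·-2 = -15
  a_10 = -1·-15 + -1·9 + 0·4 + 1·-6 = 0

-1,-1,0,1 ; 0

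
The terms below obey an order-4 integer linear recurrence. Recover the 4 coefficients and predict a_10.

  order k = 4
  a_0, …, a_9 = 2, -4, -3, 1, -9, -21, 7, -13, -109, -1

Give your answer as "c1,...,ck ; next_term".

0,-1,4,2 ; 71

  a_4 = 0·1 + -1·-3 + 4·-4 + 2·2 = -9
  a_5 = 0·-9 + -1·1 + 4·-3 + 2·-4 = -21
  a_6 = 0·-21 + -1·-9 + 4·1 + 2·-3 = 7
  a_7 = 0·7 + -1·-21 + 4·-9 + 2·1 = -13
  a_8 = 0·-13 + -1·7 + 4·-21 + 2·-9 = -109
  a_9 = 0·-109 + -1·-13 + 4·7 + 2·-21 = -1
  a_10 = 0·-1 + -1·-109 + 4·-13 + 2·7 = 71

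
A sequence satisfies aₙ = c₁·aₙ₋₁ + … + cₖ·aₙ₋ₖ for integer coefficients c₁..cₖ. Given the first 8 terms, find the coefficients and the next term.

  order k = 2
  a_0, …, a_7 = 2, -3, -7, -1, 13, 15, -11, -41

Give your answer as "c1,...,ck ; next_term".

  a_2 = 1·-3 + -2·2 = -7
  a_3 = 1·-7 + -2·-3 = -1
  a_4 = 1·-1 + -2·-7 = 13
  a_5 = 1·13 + -2·-1 = 15
  a_6 = 1·15 + -2·13 = -11
  a_7 = 1·-11 + -2·15 = -41
  a_8 = 1·-41 + -2·-11 = -19

1,-2 ; -19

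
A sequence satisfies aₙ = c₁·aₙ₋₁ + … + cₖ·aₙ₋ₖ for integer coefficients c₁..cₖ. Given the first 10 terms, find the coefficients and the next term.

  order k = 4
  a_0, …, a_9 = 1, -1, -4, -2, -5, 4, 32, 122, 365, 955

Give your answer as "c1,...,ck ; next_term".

  a_4 = 3·-2 + 0·-4 + -4·-1 + -3·1 = -5
  a_5 = 3·-5 + 0·-2 + -4·-4 + -3·-1 = 4
  a_6 = 3·4 + 0·-5 + -4·-2 + -3·-4 = 32
  a_7 = 3·32 + 0·4 + -4·-5 + -3·-2 = 122
  a_8 = 3·122 + 0·32 + -4·4 + -3·-5 = 365
  a_9 = 3·365 + 0·122 + -4·32 + -3·4 = 955
  a_10 = 3·955 + 0·365 + -4·122 + -3·32 = 2281

3,0,-4,-3 ; 2281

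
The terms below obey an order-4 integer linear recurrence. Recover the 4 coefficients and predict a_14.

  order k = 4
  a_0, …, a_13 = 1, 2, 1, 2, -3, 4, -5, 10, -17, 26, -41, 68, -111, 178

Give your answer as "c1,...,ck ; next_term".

  a_4 = -1·2 + 0·1 + -1·2 + 1·1 = -3
  a_5 = -1·-3 + 0·2 + -1·1 + 1·2 = 4
  a_6 = -1·4 + 0·-3 + -1·2 + 1·1 = -5
  a_7 = -1·-5 + 0·4 + -1·-3 + 1·2 = 10
  a_8 = -1·10 + 0·-5 + -1·4 + 1·-3 = -17
  a_9 = -1·-17 + 0·10 + -1·-5 + 1·4 = 26
  a_10 = -1·26 + 0·-17 + -1·10 + 1·-5 = -41
  a_11 = -1·-41 + 0·26 + -1·-17 + 1·10 = 68
  a_12 = -1·68 + 0·-41 + -1·26 + 1·-17 = -111
  a_13 = -1·-111 + 0·68 + -1·-41 + 1·26 = 178
  a_14 = -1·178 + 0·-111 + -1·68 + 1·-41 = -287

-1,0,-1,1 ; -287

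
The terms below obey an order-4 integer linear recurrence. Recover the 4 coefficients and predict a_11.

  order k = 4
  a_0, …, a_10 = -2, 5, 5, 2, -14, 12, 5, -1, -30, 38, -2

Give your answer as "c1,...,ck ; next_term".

  a_4 = -1·2 + -1·5 + -1·5 + 1·-2 = -14
  a_5 = -1·-14 + -1·2 + -1·5 + 1·5 = 12
  a_6 = -1·12 + -1·-14 + -1·2 + 1·5 = 5
  a_7 = -1·5 + -1·12 + -1·-14 + 1·2 = -1
  a_8 = -1·-1 + -1·5 + -1·12 + 1·-14 = -30
  a_9 = -1·-30 + -1·-1 + -1·5 + 1·12 = 38
  a_10 = -1·38 + -1·-30 + -1·-1 + 1·5 = -2
  a_11 = -1·-2 + -1·38 + -1·-30 + 1·-1 = -7

-1,-1,-1,1 ; -7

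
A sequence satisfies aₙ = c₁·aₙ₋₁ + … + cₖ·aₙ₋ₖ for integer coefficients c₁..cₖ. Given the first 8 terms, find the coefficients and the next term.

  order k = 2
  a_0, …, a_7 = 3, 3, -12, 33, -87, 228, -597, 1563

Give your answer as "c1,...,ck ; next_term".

  a_2 = -3·3 + -1·3 = -12
  a_3 = -3·-12 + -1·3 = 33
  a_4 = -3·33 + -1·-12 = -87
  a_5 = -3·-87 + -1·33 = 228
  a_6 = -3·228 + -1·-87 = -597
  a_7 = -3·-597 + -1·228 = 1563
  a_8 = -3·1563 + -1·-597 = -4092

-3,-1 ; -4092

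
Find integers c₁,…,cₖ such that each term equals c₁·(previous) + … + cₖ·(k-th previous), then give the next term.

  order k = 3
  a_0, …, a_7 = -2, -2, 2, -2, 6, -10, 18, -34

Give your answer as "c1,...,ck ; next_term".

-1,1,-1 ; 62

  a_3 = -1·2 + 1·-2 + -1·-2 = -2
  a_4 = -1·-2 + 1·2 + -1·-2 = 6
  a_5 = -1·6 + 1·-2 + -1·2 = -10
  a_6 = -1·-10 + 1·6 + -1·-2 = 18
  a_7 = -1·18 + 1·-10 + -1·6 = -34
  a_8 = -1·-34 + 1·18 + -1·-10 = 62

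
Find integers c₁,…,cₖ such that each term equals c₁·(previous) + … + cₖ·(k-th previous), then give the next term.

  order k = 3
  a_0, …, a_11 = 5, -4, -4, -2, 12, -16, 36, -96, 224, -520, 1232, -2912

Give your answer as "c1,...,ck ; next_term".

-2,0,-2 ; 6864

  a_3 = -2·-4 + 0·-4 + -2·5 = -2
  a_4 = -2·-2 + 0·-4 + -2·-4 = 12
  a_5 = -2·12 + 0·-2 + -2·-4 = -16
  a_6 = -2·-16 + 0·12 + -2·-2 = 36
  a_7 = -2·36 + 0·-16 + -2·12 = -96
  a_8 = -2·-96 + 0·36 + -2·-16 = 224
  a_9 = -2·224 + 0·-96 + -2·36 = -520
  a_10 = -2·-520 + 0·224 + -2·-96 = 1232
  a_11 = -2·1232 + 0·-520 + -2·224 = -2912
  a_12 = -2·-2912 + 0·1232 + -2·-520 = 6864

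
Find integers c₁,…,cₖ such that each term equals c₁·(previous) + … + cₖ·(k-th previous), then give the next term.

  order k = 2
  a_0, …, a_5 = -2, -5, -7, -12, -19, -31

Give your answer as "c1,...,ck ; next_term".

1,1 ; -50

  a_2 = 1·-5 + 1·-2 = -7
  a_3 = 1·-7 + 1·-5 = -12
  a_4 = 1·-12 + 1·-7 = -19
  a_5 = 1·-19 + 1·-12 = -31
  a_6 = 1·-31 + 1·-19 = -50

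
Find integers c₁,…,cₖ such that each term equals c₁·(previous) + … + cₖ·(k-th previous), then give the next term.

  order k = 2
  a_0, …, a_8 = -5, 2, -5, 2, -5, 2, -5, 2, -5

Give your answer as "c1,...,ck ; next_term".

  a_2 = 0·2 + 1·-5 = -5
  a_3 = 0·-5 + 1·2 = 2
  a_4 = 0·2 + 1·-5 = -5
  a_5 = 0·-5 + 1·2 = 2
  a_6 = 0·2 + 1·-5 = -5
  a_7 = 0·-5 + 1·2 = 2
  a_8 = 0·2 + 1·-5 = -5
  a_9 = 0·-5 + 1·2 = 2

0,1 ; 2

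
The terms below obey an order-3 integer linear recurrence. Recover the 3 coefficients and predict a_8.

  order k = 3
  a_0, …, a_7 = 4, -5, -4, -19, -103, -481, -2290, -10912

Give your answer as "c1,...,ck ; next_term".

4,3,3 ; -51961

  a_3 = 4·-4 + 3·-5 + 3·4 = -19
  a_4 = 4·-19 + 3·-4 + 3·-5 = -103
  a_5 = 4·-103 + 3·-19 + 3·-4 = -481
  a_6 = 4·-481 + 3·-103 + 3·-19 = -2290
  a_7 = 4·-2290 + 3·-481 + 3·-103 = -10912
  a_8 = 4·-10912 + 3·-2290 + 3·-481 = -51961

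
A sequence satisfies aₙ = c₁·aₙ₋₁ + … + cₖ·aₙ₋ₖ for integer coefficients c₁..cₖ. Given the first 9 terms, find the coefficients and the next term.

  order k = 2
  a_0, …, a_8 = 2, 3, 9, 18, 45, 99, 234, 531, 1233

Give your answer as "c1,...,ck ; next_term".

  a_2 = 1·3 + 3·2 = 9
  a_3 = 1·9 + 3·3 = 18
  a_4 = 1·18 + 3·9 = 45
  a_5 = 1·45 + 3·18 = 99
  a_6 = 1·99 + 3·45 = 234
  a_7 = 1·234 + 3·99 = 531
  a_8 = 1·531 + 3·234 = 1233
  a_9 = 1·1233 + 3·531 = 2826

1,3 ; 2826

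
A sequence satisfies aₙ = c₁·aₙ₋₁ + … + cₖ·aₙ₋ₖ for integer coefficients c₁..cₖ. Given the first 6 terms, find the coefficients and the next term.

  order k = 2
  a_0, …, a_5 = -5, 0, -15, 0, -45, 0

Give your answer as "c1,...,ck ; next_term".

  a_2 = 0·0 + 3·-5 = -15
  a_3 = 0·-15 + 3·0 = 0
  a_4 = 0·0 + 3·-15 = -45
  a_5 = 0·-45 + 3·0 = 0
  a_6 = 0·0 + 3·-45 = -135

0,3 ; -135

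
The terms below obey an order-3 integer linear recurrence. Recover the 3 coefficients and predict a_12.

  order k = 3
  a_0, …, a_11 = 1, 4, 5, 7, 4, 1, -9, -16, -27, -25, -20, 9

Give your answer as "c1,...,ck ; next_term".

  a_3 = 1·5 + 1·4 + -2·1 = 7
  a_4 = 1·7 + 1·5 + -2·4 = 4
  a_5 = 1·4 + 1·7 + -2·5 = 1
  a_6 = 1·1 + 1·4 + -2·7 = -9
  a_7 = 1·-9 + 1·1 + -2·4 = -16
  a_8 = 1·-16 + 1·-9 + -2·1 = -27
  a_9 = 1·-27 + 1·-16 + -2·-9 = -25
  a_10 = 1·-25 + 1·-27 + -2·-16 = -20
  a_11 = 1·-20 + 1·-25 + -2·-27 = 9
  a_12 = 1·9 + 1·-20 + -2·-25 = 39

1,1,-2 ; 39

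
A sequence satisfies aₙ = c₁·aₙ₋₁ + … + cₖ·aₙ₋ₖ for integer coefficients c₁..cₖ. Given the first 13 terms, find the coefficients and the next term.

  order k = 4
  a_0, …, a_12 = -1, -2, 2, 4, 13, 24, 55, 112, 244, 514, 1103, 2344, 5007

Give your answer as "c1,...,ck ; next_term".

  a_4 = 2·4 + 1·2 + -2·-2 + 1·-1 = 13
  a_5 = 2·13 + 1·4 + -2·2 + 1·-2 = 24
  a_6 = 2·24 + 1·13 + -2·4 + 1·2 = 55
  a_7 = 2·55 + 1·24 + -2·13 + 1·4 = 112
  a_8 = 2·112 + 1·55 + -2·24 + 1·13 = 244
  a_9 = 2·244 + 1·112 + -2·55 + 1·24 = 514
  a_10 = 2·514 + 1·244 + -2·112 + 1·55 = 1103
  a_11 = 2·1103 + 1·514 + -2·244 + 1·112 = 2344
  a_12 = 2·2344 + 1·1103 + -2·514 + 1·244 = 5007
  a_13 = 2·5007 + 1·2344 + -2·1103 + 1·514 = 10666

2,1,-2,1 ; 10666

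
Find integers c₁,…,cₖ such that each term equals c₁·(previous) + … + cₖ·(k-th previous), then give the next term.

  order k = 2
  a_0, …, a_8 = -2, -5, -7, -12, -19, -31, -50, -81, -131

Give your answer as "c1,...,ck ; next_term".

  a_2 = 1·-5 + 1·-2 = -7
  a_3 = 1·-7 + 1·-5 = -12
  a_4 = 1·-12 + 1·-7 = -19
  a_5 = 1·-19 + 1·-12 = -31
  a_6 = 1·-31 + 1·-19 = -50
  a_7 = 1·-50 + 1·-31 = -81
  a_8 = 1·-81 + 1·-50 = -131
  a_9 = 1·-131 + 1·-81 = -212

1,1 ; -212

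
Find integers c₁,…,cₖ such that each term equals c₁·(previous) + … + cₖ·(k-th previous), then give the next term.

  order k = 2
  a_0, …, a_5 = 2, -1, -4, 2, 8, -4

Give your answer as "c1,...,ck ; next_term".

0,-2 ; -16

  a_2 = 0·-1 + -2·2 = -4
  a_3 = 0·-4 + -2·-1 = 2
  a_4 = 0·2 + -2·-4 = 8
  a_5 = 0·8 + -2·2 = -4
  a_6 = 0·-4 + -2·8 = -16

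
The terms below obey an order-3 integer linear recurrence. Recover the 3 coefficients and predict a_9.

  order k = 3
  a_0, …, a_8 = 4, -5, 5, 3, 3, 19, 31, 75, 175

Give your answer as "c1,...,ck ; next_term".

1,2,2 ; 387

  a_3 = 1·5 + 2·-5 + 2·4 = 3
  a_4 = 1·3 + 2·5 + 2·-5 = 3
  a_5 = 1·3 + 2·3 + 2·5 = 19
  a_6 = 1·19 + 2·3 + 2·3 = 31
  a_7 = 1·31 + 2·19 + 2·3 = 75
  a_8 = 1·75 + 2·31 + 2·19 = 175
  a_9 = 1·175 + 2·75 + 2·31 = 387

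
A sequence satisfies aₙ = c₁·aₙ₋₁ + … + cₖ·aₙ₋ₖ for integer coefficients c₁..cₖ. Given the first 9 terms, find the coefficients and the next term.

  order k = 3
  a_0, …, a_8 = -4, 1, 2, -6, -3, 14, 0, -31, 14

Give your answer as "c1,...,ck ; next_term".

0,-2,1 ; 62

  a_3 = 0·2 + -2·1 + 1·-4 = -6
  a_4 = 0·-6 + -2·2 + 1·1 = -3
  a_5 = 0·-3 + -2·-6 + 1·2 = 14
  a_6 = 0·14 + -2·-3 + 1·-6 = 0
  a_7 = 0·0 + -2·14 + 1·-3 = -31
  a_8 = 0·-31 + -2·0 + 1·14 = 14
  a_9 = 0·14 + -2·-31 + 1·0 = 62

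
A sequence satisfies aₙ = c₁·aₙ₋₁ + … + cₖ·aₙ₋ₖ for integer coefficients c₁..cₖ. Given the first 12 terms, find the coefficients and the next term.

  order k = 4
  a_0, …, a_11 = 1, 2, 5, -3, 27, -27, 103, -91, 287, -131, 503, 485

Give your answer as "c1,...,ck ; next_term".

-1,4,4,-4 ; -145

  a_4 = -1·-3 + 4·5 + 4·2 + -4·1 = 27
  a_5 = -1·27 + 4·-3 + 4·5 + -4·2 = -27
  a_6 = -1·-27 + 4·27 + 4·-3 + -4·5 = 103
  a_7 = -1·103 + 4·-27 + 4·27 + -4·-3 = -91
  a_8 = -1·-91 + 4·103 + 4·-27 + -4·27 = 287
  a_9 = -1·287 + 4·-91 + 4·103 + -4·-27 = -131
  a_10 = -1·-131 + 4·287 + 4·-91 + -4·103 = 503
  a_11 = -1·503 + 4·-131 + 4·287 + -4·-91 = 485
  a_12 = -1·485 + 4·503 + 4·-131 + -4·287 = -145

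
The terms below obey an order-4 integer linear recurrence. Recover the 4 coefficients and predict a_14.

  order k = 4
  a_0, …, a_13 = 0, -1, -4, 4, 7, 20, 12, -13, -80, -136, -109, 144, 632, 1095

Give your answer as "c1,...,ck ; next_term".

1,0,-3,-1 ; 772

  a_4 = 1·4 + 0·-4 + -3·-1 + -1·0 = 7
  a_5 = 1·7 + 0·4 + -3·-4 + -1·-1 = 20
  a_6 = 1·20 + 0·7 + -3·4 + -1·-4 = 12
  a_7 = 1·12 + 0·20 + -3·7 + -1·4 = -13
  a_8 = 1·-13 + 0·12 + -3·20 + -1·7 = -80
  a_9 = 1·-80 + 0·-13 + -3·12 + -1·20 = -136
  a_10 = 1·-136 + 0·-80 + -3·-13 + -1·12 = -109
  a_11 = 1·-109 + 0·-136 + -3·-80 + -1·-13 = 144
  a_12 = 1·144 + 0·-109 + -3·-136 + -1·-80 = 632
  a_13 = 1·632 + 0·144 + -3·-109 + -1·-136 = 1095
  a_14 = 1·1095 + 0·632 + -3·144 + -1·-109 = 772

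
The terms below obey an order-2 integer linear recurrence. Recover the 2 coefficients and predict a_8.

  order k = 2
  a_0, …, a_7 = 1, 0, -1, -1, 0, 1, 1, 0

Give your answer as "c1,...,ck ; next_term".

  a_2 = 1·0 + -1·1 = -1
  a_3 = 1·-1 + -1·0 = -1
  a_4 = 1·-1 + -1·-1 = 0
  a_5 = 1·0 + -1·-1 = 1
  a_6 = 1·1 + -1·0 = 1
  a_7 = 1·1 + -1·1 = 0
  a_8 = 1·0 + -1·1 = -1

1,-1 ; -1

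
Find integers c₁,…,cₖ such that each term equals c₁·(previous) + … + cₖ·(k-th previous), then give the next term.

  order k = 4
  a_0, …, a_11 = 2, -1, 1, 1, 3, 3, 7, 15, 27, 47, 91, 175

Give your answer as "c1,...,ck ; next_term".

  a_4 = 1·1 + 0·1 + 2·-1 + 2·2 = 3
  a_5 = 1·3 + 0·1 + 2·1 + 2·-1 = 3
  a_6 = 1·3 + 0·3 + 2·1 + 2·1 = 7
  a_7 = 1·7 + 0·3 + 2·3 + 2·1 = 15
  a_8 = 1·15 + 0·7 + 2·3 + 2·3 = 27
  a_9 = 1·27 + 0·15 + 2·7 + 2·3 = 47
  a_10 = 1·47 + 0·27 + 2·15 + 2·7 = 91
  a_11 = 1·91 + 0·47 + 2·27 + 2·15 = 175
  a_12 = 1·175 + 0·91 + 2·47 + 2·27 = 323

1,0,2,2 ; 323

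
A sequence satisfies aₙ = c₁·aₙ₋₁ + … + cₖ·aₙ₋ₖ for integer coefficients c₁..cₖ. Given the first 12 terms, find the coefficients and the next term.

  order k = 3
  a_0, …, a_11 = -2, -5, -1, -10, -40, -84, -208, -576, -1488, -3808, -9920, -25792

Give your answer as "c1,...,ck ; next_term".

  a_3 = 2·-1 + 0·-5 + 4·-2 = -10
  a_4 = 2·-10 + 0·-1 + 4·-5 = -40
  a_5 = 2·-40 + 0·-10 + 4·-1 = -84
  a_6 = 2·-84 + 0·-40 + 4·-10 = -208
  a_7 = 2·-208 + 0·-84 + 4·-40 = -576
  a_8 = 2·-576 + 0·-208 + 4·-84 = -1488
  a_9 = 2·-1488 + 0·-576 + 4·-208 = -3808
  a_10 = 2·-3808 + 0·-1488 + 4·-576 = -9920
  a_11 = 2·-9920 + 0·-3808 + 4·-1488 = -25792
  a_12 = 2·-25792 + 0·-9920 + 4·-3808 = -66816

2,0,4 ; -66816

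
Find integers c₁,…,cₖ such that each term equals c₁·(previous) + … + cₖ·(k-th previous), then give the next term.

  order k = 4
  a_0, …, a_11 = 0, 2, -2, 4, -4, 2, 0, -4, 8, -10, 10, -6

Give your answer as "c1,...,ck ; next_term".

-1,0,0,-1 ; -2

  a_4 = -1·4 + 0·-2 + 0·2 + -1·0 = -4
  a_5 = -1·-4 + 0·4 + 0·-2 + -1·2 = 2
  a_6 = -1·2 + 0·-4 + 0·4 + -1·-2 = 0
  a_7 = -1·0 + 0·2 + 0·-4 + -1·4 = -4
  a_8 = -1·-4 + 0·0 + 0·2 + -1·-4 = 8
  a_9 = -1·8 + 0·-4 + 0·0 + -1·2 = -10
  a_10 = -1·-10 + 0·8 + 0·-4 + -1·0 = 10
  a_11 = -1·10 + 0·-10 + 0·8 + -1·-4 = -6
  a_12 = -1·-6 + 0·10 + 0·-10 + -1·8 = -2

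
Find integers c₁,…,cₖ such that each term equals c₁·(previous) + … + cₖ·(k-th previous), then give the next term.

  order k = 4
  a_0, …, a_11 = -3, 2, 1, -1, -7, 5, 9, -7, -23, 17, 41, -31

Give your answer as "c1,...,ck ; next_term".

0,-1,0,2 ; -87

  a_4 = 0·-1 + -1·1 + 0·2 + 2·-3 = -7
  a_5 = 0·-7 + -1·-1 + 0·1 + 2·2 = 5
  a_6 = 0·5 + -1·-7 + 0·-1 + 2·1 = 9
  a_7 = 0·9 + -1·5 + 0·-7 + 2·-1 = -7
  a_8 = 0·-7 + -1·9 + 0·5 + 2·-7 = -23
  a_9 = 0·-23 + -1·-7 + 0·9 + 2·5 = 17
  a_10 = 0·17 + -1·-23 + 0·-7 + 2·9 = 41
  a_11 = 0·41 + -1·17 + 0·-23 + 2·-7 = -31
  a_12 = 0·-31 + -1·41 + 0·17 + 2·-23 = -87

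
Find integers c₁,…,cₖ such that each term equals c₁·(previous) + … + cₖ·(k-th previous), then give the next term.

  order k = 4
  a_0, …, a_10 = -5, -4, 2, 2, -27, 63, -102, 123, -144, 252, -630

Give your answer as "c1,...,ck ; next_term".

  a_4 = -3·2 + -3·2 + 0·-4 + 3·-5 = -27
  a_5 = -3·-27 + -3·2 + 0·2 + 3·-4 = 63
  a_6 = -3·63 + -3·-27 + 0·2 + 3·2 = -102
  a_7 = -3·-102 + -3·63 + 0·-27 + 3·2 = 123
  a_8 = -3·123 + -3·-102 + 0·63 + 3·-27 = -144
  a_9 = -3·-144 + -3·123 + 0·-102 + 3·63 = 252
  a_10 = -3·252 + -3·-144 + 0·123 + 3·-102 = -630
  a_11 = -3·-630 + -3·252 + 0·-144 + 3·123 = 1503

-3,-3,0,3 ; 1503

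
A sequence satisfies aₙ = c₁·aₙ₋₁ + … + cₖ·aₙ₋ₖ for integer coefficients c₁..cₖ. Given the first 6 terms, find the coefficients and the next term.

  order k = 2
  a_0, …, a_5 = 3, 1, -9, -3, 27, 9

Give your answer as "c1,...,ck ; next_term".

0,-3 ; -81

  a_2 = 0·1 + -3·3 = -9
  a_3 = 0·-9 + -3·1 = -3
  a_4 = 0·-3 + -3·-9 = 27
  a_5 = 0·27 + -3·-3 = 9
  a_6 = 0·9 + -3·27 = -81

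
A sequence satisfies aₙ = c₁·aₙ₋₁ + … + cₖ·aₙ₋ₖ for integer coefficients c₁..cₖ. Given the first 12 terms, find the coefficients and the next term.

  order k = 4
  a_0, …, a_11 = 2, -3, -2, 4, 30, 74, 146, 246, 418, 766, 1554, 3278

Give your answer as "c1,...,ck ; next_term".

  a_4 = 3·4 + -2·-2 + -2·-3 + 4·2 = 30
  a_5 = 3·30 + -2·4 + -2·-2 + 4·-3 = 74
  a_6 = 3·74 + -2·30 + -2·4 + 4·-2 = 146
  a_7 = 3·146 + -2·74 + -2·30 + 4·4 = 246
  a_8 = 3·246 + -2·146 + -2·74 + 4·30 = 418
  a_9 = 3·418 + -2·246 + -2·146 + 4·74 = 766
  a_10 = 3·766 + -2·418 + -2·246 + 4·146 = 1554
  a_11 = 3·1554 + -2·766 + -2·418 + 4·246 = 3278
  a_12 = 3·3278 + -2·1554 + -2·766 + 4·418 = 6866

3,-2,-2,4 ; 6866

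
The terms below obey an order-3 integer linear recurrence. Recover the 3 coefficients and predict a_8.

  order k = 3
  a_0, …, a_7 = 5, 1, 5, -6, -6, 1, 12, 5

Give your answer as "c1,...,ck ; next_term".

0,-1,-1 ; -13

  a_3 = 0·5 + -1·1 + -1·5 = -6
  a_4 = 0·-6 + -1·5 + -1·1 = -6
  a_5 = 0·-6 + -1·-6 + -1·5 = 1
  a_6 = 0·1 + -1·-6 + -1·-6 = 12
  a_7 = 0·12 + -1·1 + -1·-6 = 5
  a_8 = 0·5 + -1·12 + -1·1 = -13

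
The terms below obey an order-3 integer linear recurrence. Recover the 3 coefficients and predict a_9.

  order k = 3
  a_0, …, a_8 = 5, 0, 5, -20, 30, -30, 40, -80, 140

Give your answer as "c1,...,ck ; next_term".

-2,-2,-2 ; -200

  a_3 = -2·5 + -2·0 + -2·5 = -20
  a_4 = -2·-20 + -2·5 + -2·0 = 30
  a_5 = -2·30 + -2·-20 + -2·5 = -30
  a_6 = -2·-30 + -2·30 + -2·-20 = 40
  a_7 = -2·40 + -2·-30 + -2·30 = -80
  a_8 = -2·-80 + -2·40 + -2·-30 = 140
  a_9 = -2·140 + -2·-80 + -2·40 = -200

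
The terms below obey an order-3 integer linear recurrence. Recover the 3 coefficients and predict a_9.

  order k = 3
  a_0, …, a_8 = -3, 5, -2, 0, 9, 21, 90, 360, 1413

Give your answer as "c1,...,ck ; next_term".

3,3,3 ; 5589

  a_3 = 3·-2 + 3·5 + 3·-3 = 0
  a_4 = 3·0 + 3·-2 + 3·5 = 9
  a_5 = 3·9 + 3·0 + 3·-2 = 21
  a_6 = 3·21 + 3·9 + 3·0 = 90
  a_7 = 3·90 + 3·21 + 3·9 = 360
  a_8 = 3·360 + 3·90 + 3·21 = 1413
  a_9 = 3·1413 + 3·360 + 3·90 = 5589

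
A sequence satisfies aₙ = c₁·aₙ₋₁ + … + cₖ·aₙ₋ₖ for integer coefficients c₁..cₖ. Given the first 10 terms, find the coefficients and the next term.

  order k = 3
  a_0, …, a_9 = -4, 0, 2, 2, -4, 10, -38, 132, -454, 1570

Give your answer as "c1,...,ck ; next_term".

-3,1,-2 ; -5428

  a_3 = -3·2 + 1·0 + -2·-4 = 2
  a_4 = -3·2 + 1·2 + -2·0 = -4
  a_5 = -3·-4 + 1·2 + -2·2 = 10
  a_6 = -3·10 + 1·-4 + -2·2 = -38
  a_7 = -3·-38 + 1·10 + -2·-4 = 132
  a_8 = -3·132 + 1·-38 + -2·10 = -454
  a_9 = -3·-454 + 1·132 + -2·-38 = 1570
  a_10 = -3·1570 + 1·-454 + -2·132 = -5428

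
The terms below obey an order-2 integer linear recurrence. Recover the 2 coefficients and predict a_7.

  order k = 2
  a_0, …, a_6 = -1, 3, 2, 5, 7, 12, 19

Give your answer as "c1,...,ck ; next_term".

1,1 ; 31

  a_2 = 1·3 + 1·-1 = 2
  a_3 = 1·2 + 1·3 = 5
  a_4 = 1·5 + 1·2 = 7
  a_5 = 1·7 + 1·5 = 12
  a_6 = 1·12 + 1·7 = 19
  a_7 = 1·19 + 1·12 = 31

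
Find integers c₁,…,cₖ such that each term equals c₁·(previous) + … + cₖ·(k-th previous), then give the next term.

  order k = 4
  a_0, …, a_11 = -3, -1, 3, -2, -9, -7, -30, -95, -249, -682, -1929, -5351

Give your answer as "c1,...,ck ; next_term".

1,3,4,4 ; -14862

  a_4 = 1·-2 + 3·3 + 4·-1 + 4·-3 = -9
  a_5 = 1·-9 + 3·-2 + 4·3 + 4·-1 = -7
  a_6 = 1·-7 + 3·-9 + 4·-2 + 4·3 = -30
  a_7 = 1·-30 + 3·-7 + 4·-9 + 4·-2 = -95
  a_8 = 1·-95 + 3·-30 + 4·-7 + 4·-9 = -249
  a_9 = 1·-249 + 3·-95 + 4·-30 + 4·-7 = -682
  a_10 = 1·-682 + 3·-249 + 4·-95 + 4·-30 = -1929
  a_11 = 1·-1929 + 3·-682 + 4·-249 + 4·-95 = -5351
  a_12 = 1·-5351 + 3·-1929 + 4·-682 + 4·-249 = -14862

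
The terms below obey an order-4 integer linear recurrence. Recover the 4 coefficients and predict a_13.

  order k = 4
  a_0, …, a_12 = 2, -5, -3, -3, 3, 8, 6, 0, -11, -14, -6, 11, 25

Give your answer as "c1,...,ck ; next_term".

  a_4 = 0·-3 + 0·-3 + -1·-5 + -1·2 = 3
  a_5 = 0·3 + 0·-3 + -1·-3 + -1·-5 = 8
  a_6 = 0·8 + 0·3 + -1·-3 + -1·-3 = 6
  a_7 = 0·6 + 0·8 + -1·3 + -1·-3 = 0
  a_8 = 0·0 + 0·6 + -1·8 + -1·3 = -11
  a_9 = 0·-11 + 0·0 + -1·6 + -1·8 = -14
  a_10 = 0·-14 + 0·-11 + -1·0 + -1·6 = -6
  a_11 = 0·-6 + 0·-14 + -1·-11 + -1·0 = 11
  a_12 = 0·11 + 0·-6 + -1·-14 + -1·-11 = 25
  a_13 = 0·25 + 0·11 + -1·-6 + -1·-14 = 20

0,0,-1,-1 ; 20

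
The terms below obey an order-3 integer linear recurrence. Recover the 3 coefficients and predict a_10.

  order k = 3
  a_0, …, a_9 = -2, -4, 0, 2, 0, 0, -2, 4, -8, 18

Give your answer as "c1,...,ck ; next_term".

-2,0,-1 ; -40

  a_3 = -2·0 + 0·-4 + -1·-2 = 2
  a_4 = -2·2 + 0·0 + -1·-4 = 0
  a_5 = -2·0 + 0·2 + -1·0 = 0
  a_6 = -2·0 + 0·0 + -1·2 = -2
  a_7 = -2·-2 + 0·0 + -1·0 = 4
  a_8 = -2·4 + 0·-2 + -1·0 = -8
  a_9 = -2·-8 + 0·4 + -1·-2 = 18
  a_10 = -2·18 + 0·-8 + -1·4 = -40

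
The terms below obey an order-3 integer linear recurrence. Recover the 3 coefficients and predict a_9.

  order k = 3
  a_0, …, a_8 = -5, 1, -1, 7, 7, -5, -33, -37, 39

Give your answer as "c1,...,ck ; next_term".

1,-2,-2 ; 179

  a_3 = 1·-1 + -2·1 + -2·-5 = 7
  a_4 = 1·7 + -2·-1 + -2·1 = 7
  a_5 = 1·7 + -2·7 + -2·-1 = -5
  a_6 = 1·-5 + -2·7 + -2·7 = -33
  a_7 = 1·-33 + -2·-5 + -2·7 = -37
  a_8 = 1·-37 + -2·-33 + -2·-5 = 39
  a_9 = 1·39 + -2·-37 + -2·-33 = 179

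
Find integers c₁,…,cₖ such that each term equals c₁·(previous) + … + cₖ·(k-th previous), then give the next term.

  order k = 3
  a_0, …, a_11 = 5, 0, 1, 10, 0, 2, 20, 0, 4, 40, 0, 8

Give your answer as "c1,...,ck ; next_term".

0,0,2 ; 80

  a_3 = 0·1 + 0·0 + 2·5 = 10
  a_4 = 0·10 + 0·1 + 2·0 = 0
  a_5 = 0·0 + 0·10 + 2·1 = 2
  a_6 = 0·2 + 0·0 + 2·10 = 20
  a_7 = 0·20 + 0·2 + 2·0 = 0
  a_8 = 0·0 + 0·20 + 2·2 = 4
  a_9 = 0·4 + 0·0 + 2·20 = 40
  a_10 = 0·40 + 0·4 + 2·0 = 0
  a_11 = 0·0 + 0·40 + 2·4 = 8
  a_12 = 0·8 + 0·0 + 2·40 = 80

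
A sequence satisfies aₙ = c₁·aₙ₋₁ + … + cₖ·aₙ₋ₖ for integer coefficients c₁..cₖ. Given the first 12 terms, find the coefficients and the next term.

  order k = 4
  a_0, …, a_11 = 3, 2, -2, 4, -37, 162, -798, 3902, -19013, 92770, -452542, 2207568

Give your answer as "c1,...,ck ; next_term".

-4,4,-2,-3 ; -10768941

  a_4 = -4·4 + 4·-2 + -2·2 + -3·3 = -37
  a_5 = -4·-37 + 4·4 + -2·-2 + -3·2 = 162
  a_6 = -4·162 + 4·-37 + -2·4 + -3·-2 = -798
  a_7 = -4·-798 + 4·162 + -2·-37 + -3·4 = 3902
  a_8 = -4·3902 + 4·-798 + -2·162 + -3·-37 = -19013
  a_9 = -4·-19013 + 4·3902 + -2·-798 + -3·162 = 92770
  a_10 = -4·92770 + 4·-19013 + -2·3902 + -3·-798 = -452542
  a_11 = -4·-452542 + 4·92770 + -2·-19013 + -3·3902 = 2207568
  a_12 = -4·2207568 + 4·-452542 + -2·92770 + -3·-19013 = -10768941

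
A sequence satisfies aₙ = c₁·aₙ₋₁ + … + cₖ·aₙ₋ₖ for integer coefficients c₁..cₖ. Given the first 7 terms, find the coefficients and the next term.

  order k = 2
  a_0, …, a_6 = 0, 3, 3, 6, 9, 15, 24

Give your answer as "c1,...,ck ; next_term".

  a_2 = 1·3 + 1·0 = 3
  a_3 = 1·3 + 1·3 = 6
  a_4 = 1·6 + 1·3 = 9
  a_5 = 1·9 + 1·6 = 15
  a_6 = 1·15 + 1·9 = 24
  a_7 = 1·24 + 1·15 = 39

1,1 ; 39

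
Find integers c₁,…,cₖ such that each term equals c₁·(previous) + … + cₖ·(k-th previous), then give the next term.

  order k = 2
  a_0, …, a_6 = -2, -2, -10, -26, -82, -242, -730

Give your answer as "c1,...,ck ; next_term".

2,3 ; -2186

  a_2 = 2·-2 + 3·-2 = -10
  a_3 = 2·-10 + 3·-2 = -26
  a_4 = 2·-26 + 3·-10 = -82
  a_5 = 2·-82 + 3·-26 = -242
  a_6 = 2·-242 + 3·-82 = -730
  a_7 = 2·-730 + 3·-242 = -2186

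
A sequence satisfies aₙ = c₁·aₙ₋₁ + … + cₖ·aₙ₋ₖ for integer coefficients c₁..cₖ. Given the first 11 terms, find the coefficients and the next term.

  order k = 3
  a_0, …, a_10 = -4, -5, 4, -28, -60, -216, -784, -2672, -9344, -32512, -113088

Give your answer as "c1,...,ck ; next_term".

2,4,4 ; -393600

  a_3 = 2·4 + 4·-5 + 4·-4 = -28
  a_4 = 2·-28 + 4·4 + 4·-5 = -60
  a_5 = 2·-60 + 4·-28 + 4·4 = -216
  a_6 = 2·-216 + 4·-60 + 4·-28 = -784
  a_7 = 2·-784 + 4·-216 + 4·-60 = -2672
  a_8 = 2·-2672 + 4·-784 + 4·-216 = -9344
  a_9 = 2·-9344 + 4·-2672 + 4·-784 = -32512
  a_10 = 2·-32512 + 4·-9344 + 4·-2672 = -113088
  a_11 = 2·-113088 + 4·-32512 + 4·-9344 = -393600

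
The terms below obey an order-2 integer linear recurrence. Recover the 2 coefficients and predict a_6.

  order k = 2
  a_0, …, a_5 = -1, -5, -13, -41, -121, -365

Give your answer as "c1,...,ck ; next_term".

2,3 ; -1093

  a_2 = 2·-5 + 3·-1 = -13
  a_3 = 2·-13 + 3·-5 = -41
  a_4 = 2·-41 + 3·-13 = -121
  a_5 = 2·-121 + 3·-41 = -365
  a_6 = 2·-365 + 3·-121 = -1093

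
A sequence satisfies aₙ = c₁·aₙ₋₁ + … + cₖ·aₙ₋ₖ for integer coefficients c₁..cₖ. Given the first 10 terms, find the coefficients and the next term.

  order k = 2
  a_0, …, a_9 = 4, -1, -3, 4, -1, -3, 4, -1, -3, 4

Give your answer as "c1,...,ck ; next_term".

-1,-1 ; -1

  a_2 = -1·-1 + -1·4 = -3
  a_3 = -1·-3 + -1·-1 = 4
  a_4 = -1·4 + -1·-3 = -1
  a_5 = -1·-1 + -1·4 = -3
  a_6 = -1·-3 + -1·-1 = 4
  a_7 = -1·4 + -1·-3 = -1
  a_8 = -1·-1 + -1·4 = -3
  a_9 = -1·-3 + -1·-1 = 4
  a_10 = -1·4 + -1·-3 = -1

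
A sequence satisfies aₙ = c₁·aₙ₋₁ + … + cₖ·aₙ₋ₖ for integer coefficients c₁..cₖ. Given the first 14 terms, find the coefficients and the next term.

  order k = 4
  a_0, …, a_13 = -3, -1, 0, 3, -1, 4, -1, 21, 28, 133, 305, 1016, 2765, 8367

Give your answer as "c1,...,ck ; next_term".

2,3,-2,3 ; 23912

  a_4 = 2·3 + 3·0 + -2·-1 + 3·-3 = -1
  a_5 = 2·-1 + 3·3 + -2·0 + 3·-1 = 4
  a_6 = 2·4 + 3·-1 + -2·3 + 3·0 = -1
  a_7 = 2·-1 + 3·4 + -2·-1 + 3·3 = 21
  a_8 = 2·21 + 3·-1 + -2·4 + 3·-1 = 28
  a_9 = 2·28 + 3·21 + -2·-1 + 3·4 = 133
  a_10 = 2·133 + 3·28 + -2·21 + 3·-1 = 305
  a_11 = 2·305 + 3·133 + -2·28 + 3·21 = 1016
  a_12 = 2·1016 + 3·305 + -2·133 + 3·28 = 2765
  a_13 = 2·2765 + 3·1016 + -2·305 + 3·133 = 8367
  a_14 = 2·8367 + 3·2765 + -2·1016 + 3·305 = 23912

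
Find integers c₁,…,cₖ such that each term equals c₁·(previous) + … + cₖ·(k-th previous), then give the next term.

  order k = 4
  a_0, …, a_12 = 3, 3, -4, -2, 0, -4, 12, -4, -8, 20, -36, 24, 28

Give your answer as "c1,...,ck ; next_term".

  a_4 = -1·-2 + -1·-4 + 0·3 + -2·3 = 0
  a_5 = -1·0 + -1·-2 + 0·-4 + -2·3 = -4
  a_6 = -1·-4 + -1·0 + 0·-2 + -2·-4 = 12
  a_7 = -1·12 + -1·-4 + 0·0 + -2·-2 = -4
  a_8 = -1·-4 + -1·12 + 0·-4 + -2·0 = -8
  a_9 = -1·-8 + -1·-4 + 0·12 + -2·-4 = 20
  a_10 = -1·20 + -1·-8 + 0·-4 + -2·12 = -36
  a_11 = -1·-36 + -1·20 + 0·-8 + -2·-4 = 24
  a_12 = -1·24 + -1·-36 + 0·20 + -2·-8 = 28
  a_13 = -1·28 + -1·24 + 0·-36 + -2·20 = -92

-1,-1,0,-2 ; -92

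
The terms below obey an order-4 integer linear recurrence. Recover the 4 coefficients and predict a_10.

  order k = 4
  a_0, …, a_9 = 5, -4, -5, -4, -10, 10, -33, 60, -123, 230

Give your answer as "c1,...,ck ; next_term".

  a_4 = -2·-4 + 1·-5 + 2·-4 + -1·5 = -10
  a_5 = -2·-10 + 1·-4 + 2·-5 + -1·-4 = 10
  a_6 = -2·10 + 1·-10 + 2·-4 + -1·-5 = -33
  a_7 = -2·-33 + 1·10 + 2·-10 + -1·-4 = 60
  a_8 = -2·60 + 1·-33 + 2·10 + -1·-10 = -123
  a_9 = -2·-123 + 1·60 + 2·-33 + -1·10 = 230
  a_10 = -2·230 + 1·-123 + 2·60 + -1·-33 = -430

-2,1,2,-1 ; -430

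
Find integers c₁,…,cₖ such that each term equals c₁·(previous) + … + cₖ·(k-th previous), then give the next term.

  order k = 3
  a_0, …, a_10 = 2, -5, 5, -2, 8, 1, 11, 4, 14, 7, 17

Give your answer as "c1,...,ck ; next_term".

1,1,-1 ; 10

  a_3 = 1·5 + 1·-5 + -1·2 = -2
  a_4 = 1·-2 + 1·5 + -1·-5 = 8
  a_5 = 1·8 + 1·-2 + -1·5 = 1
  a_6 = 1·1 + 1·8 + -1·-2 = 11
  a_7 = 1·11 + 1·1 + -1·8 = 4
  a_8 = 1·4 + 1·11 + -1·1 = 14
  a_9 = 1·14 + 1·4 + -1·11 = 7
  a_10 = 1·7 + 1·14 + -1·4 = 17
  a_11 = 1·17 + 1·7 + -1·14 = 10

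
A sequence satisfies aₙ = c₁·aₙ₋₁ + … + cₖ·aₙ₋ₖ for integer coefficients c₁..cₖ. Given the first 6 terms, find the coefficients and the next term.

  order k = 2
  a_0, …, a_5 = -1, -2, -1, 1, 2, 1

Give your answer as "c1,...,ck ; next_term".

  a_2 = 1·-2 + -1·-1 = -1
  a_3 = 1·-1 + -1·-2 = 1
  a_4 = 1·1 + -1·-1 = 2
  a_5 = 1·2 + -1·1 = 1
  a_6 = 1·1 + -1·2 = -1

1,-1 ; -1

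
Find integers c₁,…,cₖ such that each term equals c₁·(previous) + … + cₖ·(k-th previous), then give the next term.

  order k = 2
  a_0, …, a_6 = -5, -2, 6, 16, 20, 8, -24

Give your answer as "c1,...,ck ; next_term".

2,-2 ; -64

  a_2 = 2·-2 + -2·-5 = 6
  a_3 = 2·6 + -2·-2 = 16
  a_4 = 2·16 + -2·6 = 20
  a_5 = 2·20 + -2·16 = 8
  a_6 = 2·8 + -2·20 = -24
  a_7 = 2·-24 + -2·8 = -64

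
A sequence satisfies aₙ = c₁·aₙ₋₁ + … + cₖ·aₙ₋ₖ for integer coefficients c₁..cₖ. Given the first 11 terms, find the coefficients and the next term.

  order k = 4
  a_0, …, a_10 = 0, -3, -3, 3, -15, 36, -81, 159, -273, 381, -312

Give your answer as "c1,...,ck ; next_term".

-3,-1,3,-1 ; -423

  a_4 = -3·3 + -1·-3 + 3·-3 + -1·0 = -15
  a_5 = -3·-15 + -1·3 + 3·-3 + -1·-3 = 36
  a_6 = -3·36 + -1·-15 + 3·3 + -1·-3 = -81
  a_7 = -3·-81 + -1·36 + 3·-15 + -1·3 = 159
  a_8 = -3·159 + -1·-81 + 3·36 + -1·-15 = -273
  a_9 = -3·-273 + -1·159 + 3·-81 + -1·36 = 381
  a_10 = -3·381 + -1·-273 + 3·159 + -1·-81 = -312
  a_11 = -3·-312 + -1·381 + 3·-273 + -1·159 = -423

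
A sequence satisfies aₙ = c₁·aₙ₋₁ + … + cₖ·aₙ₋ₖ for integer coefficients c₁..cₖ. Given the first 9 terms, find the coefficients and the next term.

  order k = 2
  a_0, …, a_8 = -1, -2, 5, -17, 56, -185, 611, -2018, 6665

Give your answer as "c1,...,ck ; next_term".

  a_2 = -3·-2 + 1·-1 = 5
  a_3 = -3·5 + 1·-2 = -17
  a_4 = -3·-17 + 1·5 = 56
  a_5 = -3·56 + 1·-17 = -185
  a_6 = -3·-185 + 1·56 = 611
  a_7 = -3·611 + 1·-185 = -2018
  a_8 = -3·-2018 + 1·611 = 6665
  a_9 = -3·6665 + 1·-2018 = -22013

-3,1 ; -22013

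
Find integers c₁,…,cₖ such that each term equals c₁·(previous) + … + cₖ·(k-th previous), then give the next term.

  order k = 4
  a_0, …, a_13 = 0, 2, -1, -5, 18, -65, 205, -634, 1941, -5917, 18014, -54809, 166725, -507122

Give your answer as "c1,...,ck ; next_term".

  a_4 = -3·-5 + 1·-1 + 2·2 + -2·0 = 18
  a_5 = -3·18 + 1·-5 + 2·-1 + -2·2 = -65
  a_6 = -3·-65 + 1·18 + 2·-5 + -2·-1 = 205
  a_7 = -3·205 + 1·-65 + 2·18 + -2·-5 = -634
  a_8 = -3·-634 + 1·205 + 2·-65 + -2·18 = 1941
  a_9 = -3·1941 + 1·-634 + 2·205 + -2·-65 = -5917
  a_10 = -3·-5917 + 1·1941 + 2·-634 + -2·205 = 18014
  a_11 = -3·18014 + 1·-5917 + 2·1941 + -2·-634 = -54809
  a_12 = -3·-54809 + 1·18014 + 2·-5917 + -2·1941 = 166725
  a_13 = -3·166725 + 1·-54809 + 2·18014 + -2·-5917 = -507122
  a_14 = -3·-507122 + 1·166725 + 2·-54809 + -2·18014 = 1542445

-3,1,2,-2 ; 1542445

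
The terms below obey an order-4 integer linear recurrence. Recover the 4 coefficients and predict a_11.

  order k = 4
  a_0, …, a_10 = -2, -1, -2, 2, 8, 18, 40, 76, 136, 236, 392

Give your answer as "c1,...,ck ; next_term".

2,0,0,-2 ; 632

  a_4 = 2·2 + 0·-2 + 0·-1 + -2·-2 = 8
  a_5 = 2·8 + 0·2 + 0·-2 + -2·-1 = 18
  a_6 = 2·18 + 0·8 + 0·2 + -2·-2 = 40
  a_7 = 2·40 + 0·18 + 0·8 + -2·2 = 76
  a_8 = 2·76 + 0·40 + 0·18 + -2·8 = 136
  a_9 = 2·136 + 0·76 + 0·40 + -2·18 = 236
  a_10 = 2·236 + 0·136 + 0·76 + -2·40 = 392
  a_11 = 2·392 + 0·236 + 0·136 + -2·76 = 632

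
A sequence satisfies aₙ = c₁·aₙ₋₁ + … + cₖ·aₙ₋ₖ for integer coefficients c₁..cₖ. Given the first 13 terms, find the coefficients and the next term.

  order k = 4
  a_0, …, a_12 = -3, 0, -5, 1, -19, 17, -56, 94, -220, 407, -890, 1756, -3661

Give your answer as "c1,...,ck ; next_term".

  a_4 = 0·1 + 2·-5 + -3·0 + 3·-3 = -19
  a_5 = 0·-19 + 2·1 + -3·-5 + 3·0 = 17
  a_6 = 0·17 + 2·-19 + -3·1 + 3·-5 = -56
  a_7 = 0·-56 + 2·17 + -3·-19 + 3·1 = 94
  a_8 = 0·94 + 2·-56 + -3·17 + 3·-19 = -220
  a_9 = 0·-220 + 2·94 + -3·-56 + 3·17 = 407
  a_10 = 0·407 + 2·-220 + -3·94 + 3·-56 = -890
  a_11 = 0·-890 + 2·407 + -3·-220 + 3·94 = 1756
  a_12 = 0·1756 + 2·-890 + -3·407 + 3·-220 = -3661
  a_13 = 0·-3661 + 2·1756 + -3·-890 + 3·407 = 7403

0,2,-3,3 ; 7403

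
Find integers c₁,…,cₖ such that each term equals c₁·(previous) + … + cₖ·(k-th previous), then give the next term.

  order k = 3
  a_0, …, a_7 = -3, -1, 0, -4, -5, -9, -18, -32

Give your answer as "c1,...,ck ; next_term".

1,1,1 ; -59

  a_3 = 1·0 + 1·-1 + 1·-3 = -4
  a_4 = 1·-4 + 1·0 + 1·-1 = -5
  a_5 = 1·-5 + 1·-4 + 1·0 = -9
  a_6 = 1·-9 + 1·-5 + 1·-4 = -18
  a_7 = 1·-18 + 1·-9 + 1·-5 = -32
  a_8 = 1·-32 + 1·-18 + 1·-9 = -59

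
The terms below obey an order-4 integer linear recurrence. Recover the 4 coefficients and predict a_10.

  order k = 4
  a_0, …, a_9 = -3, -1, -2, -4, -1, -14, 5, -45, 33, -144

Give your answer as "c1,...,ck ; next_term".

-1,3,2,-1 ; 148

  a_4 = -1·-4 + 3·-2 + 2·-1 + -1·-3 = -1
  a_5 = -1·-1 + 3·-4 + 2·-2 + -1·-1 = -14
  a_6 = -1·-14 + 3·-1 + 2·-4 + -1·-2 = 5
  a_7 = -1·5 + 3·-14 + 2·-1 + -1·-4 = -45
  a_8 = -1·-45 + 3·5 + 2·-14 + -1·-1 = 33
  a_9 = -1·33 + 3·-45 + 2·5 + -1·-14 = -144
  a_10 = -1·-144 + 3·33 + 2·-45 + -1·5 = 148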